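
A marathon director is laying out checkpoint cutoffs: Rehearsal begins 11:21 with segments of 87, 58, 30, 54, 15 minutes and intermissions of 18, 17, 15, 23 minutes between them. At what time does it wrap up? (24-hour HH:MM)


Start: 11:21 = 681 min from midnight
  after task 1 (87 min): 12:48
  after break (18 min): 13:06
  after task 2 (58 min): 14:04
  after break (17 min): 14:21
  after task 3 (30 min): 14:51
  after break (15 min): 15:06
  after task 4 (54 min): 16:00
  after break (23 min): 16:23
  after task 5 (15 min): 16:38
Total elapsed: 317 minutes
End time: 16:38

16:38


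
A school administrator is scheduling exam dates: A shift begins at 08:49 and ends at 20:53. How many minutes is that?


Start time: 08:49 = 529 minutes from midnight
End time: 20:53 = 1253 minutes from midnight
Difference: 1253 - 529 = 724 minutes
That is 12 hours and 4 minutes

724


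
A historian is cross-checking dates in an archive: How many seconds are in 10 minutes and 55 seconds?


Minutes: 10
Extra seconds: 55
Seconds per minute: 60
Minutes to seconds: 10 x 60 = 600
Total: 600 + 55 = 655

655


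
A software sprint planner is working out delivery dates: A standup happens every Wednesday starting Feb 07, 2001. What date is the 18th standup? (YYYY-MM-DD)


First occurrence: 2001-02-07 (occurrence 1)
Each occurrence is 7 days after the previous.
Occurrence 18 is 17 weeks after the first.
17 weeks = 119 days
2001-02-07 + 119 days = 2001-06-06

2001-06-06


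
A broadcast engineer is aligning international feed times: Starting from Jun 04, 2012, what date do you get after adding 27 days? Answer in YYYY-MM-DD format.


Start: 2012-06-04
Adding 27 days
Days remaining in June: 26
After June: 1 days still to add
July 2012 has 31 days, need 1
Result: 2012-07-01

2012-07-01


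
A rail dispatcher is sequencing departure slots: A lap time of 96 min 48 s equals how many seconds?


Minutes: 96
Seconds: 48
Convert minutes to seconds: 96 x 60 = 5760
Add remaining seconds: 5760 + 48 = 5808

5808


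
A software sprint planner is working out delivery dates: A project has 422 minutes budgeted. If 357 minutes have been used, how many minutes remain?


Total budget: 422 minutes
Time used: 357 minutes
Remaining: 422 - 357 = 65 minutes
Percent used: 84.6%
Percent remaining: 15.4%

65


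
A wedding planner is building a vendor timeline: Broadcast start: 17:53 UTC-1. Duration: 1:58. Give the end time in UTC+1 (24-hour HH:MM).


Start: 17:53 in UTC-1
Step 1 - add duration:
  minutes: 53 + 58 = 111 (carry 1h)
  hours: 17 + 1 + 1 = 19
  end in UTC-1: 19:51
Step 2 - convert UTC-1 -> UTC+1:
  offset difference: 1 - (-1) = 2 hours
  19 + (2) = 21 -> mod 24 = 21
Result: 21:51 in UTC+1

21:51


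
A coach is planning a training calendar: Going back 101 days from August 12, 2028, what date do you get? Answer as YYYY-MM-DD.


Start: 2028-08-12
Subtracting 101 days
Days already passed in August: 12
After going back through August: 89 more days to subtract
July 2028: 31 days, 58 remaining
June 2028: 30 days, 28 remaining
May 2028 has 31 days, need 28
Result: 2028-05-03

2028-05-03


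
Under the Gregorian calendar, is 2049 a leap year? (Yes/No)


Year: 2049
Divisible by 4? 2049 / 4 = 512.25 -> No
Not divisible by 4, so NOT a leap year

No


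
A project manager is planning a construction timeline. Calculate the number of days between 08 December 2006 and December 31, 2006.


Start: December 08, 2006
End: December 31, 2006
Days left in December: 23
Total: 23 days

23


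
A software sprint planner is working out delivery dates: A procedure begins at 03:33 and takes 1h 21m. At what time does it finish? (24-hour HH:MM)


Start time: 03:33
Adding: 1 hours 21 minutes
Minutes: 33 + 21 = 54
Hours: 3 + 1 + 0 = 4
Result: 04:54

04:54


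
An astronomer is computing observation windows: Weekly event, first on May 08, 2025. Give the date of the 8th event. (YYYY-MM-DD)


First occurrence: 2025-05-08 (occurrence 1)
Each occurrence is 7 days after the previous.
Occurrence 8 is 7 weeks after the first.
7 weeks = 49 days
2025-05-08 + 49 days = 2025-06-26

2025-06-26


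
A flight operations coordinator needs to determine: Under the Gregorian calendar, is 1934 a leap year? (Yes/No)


Year: 1934
Divisible by 4? 1934 / 4 = 483.5 -> No
Not divisible by 4, so NOT a leap year

No


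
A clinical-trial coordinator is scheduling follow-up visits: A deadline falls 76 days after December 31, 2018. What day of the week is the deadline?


Start: 2018-12-31 (Monday)
Step 1 - find target date: add 76 days
  2018-12-31 + 76 days = 2019-03-17
Step 2 - day of week:
  76 mod 7 = 6
  Monday + 6 days -> Sunday
Result: Sunday (2019-03-17)

Sunday


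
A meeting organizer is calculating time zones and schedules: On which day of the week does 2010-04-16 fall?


Date: 2010-04-16
January 1, 2010 is a Friday
Day of year: 106
Offset from Jan 1: 105 days
105 mod 7 = 0
Result: Friday

Friday


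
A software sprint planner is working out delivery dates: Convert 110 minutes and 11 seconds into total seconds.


Minutes: 110
Seconds: 11
Convert minutes to seconds: 110 x 60 = 6600
Add remaining seconds: 6600 + 11 = 6611

6611


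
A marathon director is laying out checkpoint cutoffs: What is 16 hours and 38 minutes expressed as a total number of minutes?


Hours: 16
Minutes: 38
Convert hours to minutes: 16 x 60 = 960
Add remaining minutes: 960 + 38 = 998

998


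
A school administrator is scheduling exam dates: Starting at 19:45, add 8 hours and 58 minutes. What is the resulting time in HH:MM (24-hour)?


Start time: 19:45
Adding: 8 hours 58 minutes
Minutes: 45 + 58 = 103
Minute overflow: 103 >= 60, so carry 1 hour, minutes = 43
Hours: 19 + 8 + 1 = 28
Hour wraparound: 28 mod 24 = 4
Result: 04:43

04:43


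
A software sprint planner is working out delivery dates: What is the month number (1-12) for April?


Calendar month order:
3. March
4. April <--
5. May
April is month number 4

4


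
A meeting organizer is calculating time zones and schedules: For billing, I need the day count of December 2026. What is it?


Month: December
Year: 2026
December is a 31-day month
Total: 31 days

31


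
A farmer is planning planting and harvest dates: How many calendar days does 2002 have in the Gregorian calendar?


Year: 2002
Check leap year rules:
Divisible by 4? No
2002 is not a leap year
Days: 365

365


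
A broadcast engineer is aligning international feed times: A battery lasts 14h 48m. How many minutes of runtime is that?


Hours: 14
Extra minutes: 48
Minutes per hour: 60
Hours to minutes: 14 x 60 = 840
Total: 840 + 48 = 888

888


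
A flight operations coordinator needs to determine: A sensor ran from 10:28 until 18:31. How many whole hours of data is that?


Start: 10:28
End: 18:31
Hour difference: 18 - 10 = 8 hours
Minute difference: 31 - 28 = 3 minutes
Total minutes: 483
Complete hours: 483 / 60 = 8 (remainder 3)

8


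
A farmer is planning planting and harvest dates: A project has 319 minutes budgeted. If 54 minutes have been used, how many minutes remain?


Total budget: 319 minutes
Time used: 54 minutes
Remaining: 319 - 54 = 265 minutes
Percent used: 16.9%
Percent remaining: 83.1%

265


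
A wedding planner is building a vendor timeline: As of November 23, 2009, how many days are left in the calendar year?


Start: November 23, 2009
End: December 31, 2009
Days left in November: 7
December: 31
Sum of remaining months: 31
Total: 7 + 31 = 38

38


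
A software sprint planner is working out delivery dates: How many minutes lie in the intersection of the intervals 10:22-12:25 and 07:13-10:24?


Interval A: [622, 745] minutes from midnight
Interval B: [433, 624] minutes from midnight
Overlap start = max(622, 433) = 622
Overlap end = min(745, 624) = 624
Overlap = 624 - 622 = 2 minutes

2


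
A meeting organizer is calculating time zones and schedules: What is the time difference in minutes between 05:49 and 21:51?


Start time: 05:49 = 349 minutes from midnight
End time: 21:51 = 1311 minutes from midnight
Difference: 1311 - 349 = 962 minutes
That is 16 hours and 2 minutes

962


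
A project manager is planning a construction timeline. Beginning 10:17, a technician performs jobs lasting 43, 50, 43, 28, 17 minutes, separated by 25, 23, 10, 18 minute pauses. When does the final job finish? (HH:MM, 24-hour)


Start: 10:17 = 617 min from midnight
  after task 1 (43 min): 11:00
  after break (25 min): 11:25
  after task 2 (50 min): 12:15
  after break (23 min): 12:38
  after task 3 (43 min): 13:21
  after break (10 min): 13:31
  after task 4 (28 min): 13:59
  after break (18 min): 14:17
  after task 5 (17 min): 14:34
Total elapsed: 257 minutes
End time: 14:34

14:34


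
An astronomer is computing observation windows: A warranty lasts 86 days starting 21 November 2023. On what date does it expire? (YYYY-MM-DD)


Start: 2023-11-21
Adding 86 days
Days remaining in November: 9
After November: 77 days still to add
December 2023: 31 days, 46 remaining
January 2024: 31 days, 15 remaining
February 2024 has 29 days, need 15
Result: 2024-02-15

2024-02-15


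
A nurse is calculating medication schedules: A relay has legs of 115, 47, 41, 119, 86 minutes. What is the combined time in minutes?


Durations: 115, 47, 41, 119, 86
Running sum: 115
+ 47 = 162
+ 41 = 203
+ 119 = 322
+ 86 = 408
Total duration: 408 minutes
That is 6 hours and 48 minutes

408


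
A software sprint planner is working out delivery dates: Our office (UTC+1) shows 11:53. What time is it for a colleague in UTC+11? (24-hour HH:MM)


Local time: 11:53 at UTC+1 (offset 1h)
Target zone: UTC+11 (offset 11h)
Difference: 11 - (1) = 10 hours
Calculation: 11 + (10) = 21
Result: 21:53

21:53


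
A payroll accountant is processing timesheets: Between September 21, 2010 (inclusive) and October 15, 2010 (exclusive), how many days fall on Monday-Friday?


Start: 2010-09-21 (Tuesday)
End (exclusive): 2010-10-15 (Friday)
Total calendar days: 24
Full weeks: 24 // 7 = 3 -> 15 weekdays
Remaining 3 days starting on Tuesday:
  Tue(w), Wed(w), Thu(w) -> 3 weekdays
Total business days: 15 + 3 = 18

18


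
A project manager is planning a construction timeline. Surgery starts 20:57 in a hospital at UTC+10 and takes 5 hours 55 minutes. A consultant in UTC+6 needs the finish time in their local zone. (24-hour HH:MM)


Start: 20:57 in UTC+10
Step 1 - add duration:
  minutes: 57 + 55 = 112 (carry 1h)
  hours: 20 + 5 + 1 = 26
  end in UTC+10: 02:52
Step 2 - convert UTC+10 -> UTC+6:
  offset difference: 6 - (10) = -4 hours
  2 + (-4) = -2 -> mod 24 = 22
Result: 22:52 in UTC+6

22:52


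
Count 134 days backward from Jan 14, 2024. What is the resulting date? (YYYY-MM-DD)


Start: 2024-01-14
Subtracting 134 days
Days already passed in January: 14
After going back through January: 120 more days to subtract
December 2023: 31 days, 89 remaining
November 2023: 30 days, 59 remaining
October 2023: 31 days, 28 remaining
September 2023 has 30 days, need 28
Result: 2023-09-02

2023-09-02


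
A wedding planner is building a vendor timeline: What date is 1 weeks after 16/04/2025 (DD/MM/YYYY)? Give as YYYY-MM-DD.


Start: 2025-04-16
Weeks to add: 1
Convert to days: 1 x 7 = 7 days
Add 7 days to 2025-04-16
Result: 2025-04-23

2025-04-23


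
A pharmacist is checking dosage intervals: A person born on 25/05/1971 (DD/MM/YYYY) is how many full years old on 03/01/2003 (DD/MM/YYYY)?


Birth: 1971-05-25
Reference: 2003-01-03
Year difference: 2003 - 1971 = 32
Has birthday (05-25) occurred by 01-03? No
Birthday not yet reached this year -> subtract 1
Age in full years: 31

31


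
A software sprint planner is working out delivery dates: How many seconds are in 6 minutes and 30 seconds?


Minutes: 6
Extra seconds: 30
Seconds per minute: 60
Minutes to seconds: 6 x 60 = 360
Total: 360 + 30 = 390

390


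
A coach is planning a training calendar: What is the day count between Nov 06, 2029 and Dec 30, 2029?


Start date: 2029-11-06
End date: 2029-12-30
Nov 2029: +25 days
Dec 2029: +29 days
Total: 54 days

54


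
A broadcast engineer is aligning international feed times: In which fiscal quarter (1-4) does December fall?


Month: December (month 12)
Q1: January-March (months 1-3)
Q2: April-June (months 4-6)
Q3: July-September (months 7-9)
Q4: October-December (months 10-12)
Month 12 falls in Q4

4


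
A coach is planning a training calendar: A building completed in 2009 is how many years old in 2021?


Birth year: 2009
Current year: 2021
Age = current year - birth year
Age = 2021 - 2009 = 12

12


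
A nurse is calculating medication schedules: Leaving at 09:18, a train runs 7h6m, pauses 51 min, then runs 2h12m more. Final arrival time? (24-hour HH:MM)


Depart: 09:18
Leg 1: +426 min -> 16:24
Layover: +51 min -> 17:15
Leg 2: +132 min -> 19:27
Total travel: 609 minutes = 10h 9m
Arrival: 19:27

19:27


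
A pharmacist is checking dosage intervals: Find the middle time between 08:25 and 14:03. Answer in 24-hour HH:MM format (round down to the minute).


Start time: 08:25 = 505 minutes from midnight
End time: 14:03 = 843 minutes from midnight
Sum: 505 + 843 = 1348
Midpoint: 1348 / 2 = 674 minutes
Convert: 674 / 60 = 11 hours, 14 minutes
Result: 11:14

11:14


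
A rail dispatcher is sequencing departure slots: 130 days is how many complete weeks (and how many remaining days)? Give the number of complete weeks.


Total days: 130
Days per week: 7
Division: 130 / 7 = 18 remainder 4
Complete weeks: 18
Remaining days: 4

18


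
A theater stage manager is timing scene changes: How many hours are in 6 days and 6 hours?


Days: 6
Extra hours: 6
Hours per day: 24
Days to hours: 6 x 24 = 144
Total: 144 + 6 = 150

150


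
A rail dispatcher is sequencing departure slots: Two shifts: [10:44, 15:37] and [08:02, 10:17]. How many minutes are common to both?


Interval A: [644, 937] minutes from midnight
Interval B: [482, 617] minutes from midnight
Overlap start = max(644, 482) = 644
Overlap end = min(937, 617) = 617
End <= start, so the intervals do not overlap: 0 minutes

0


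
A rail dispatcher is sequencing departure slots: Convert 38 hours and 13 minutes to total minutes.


Hours: 38
Minutes: 13
Convert hours to minutes: 38 x 60 = 2280
Add remaining minutes: 2280 + 13 = 2293

2293


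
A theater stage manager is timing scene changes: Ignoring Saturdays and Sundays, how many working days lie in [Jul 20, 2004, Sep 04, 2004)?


Start: 2004-07-20 (Tuesday)
End (exclusive): 2004-09-04 (Saturday)
Total calendar days: 46
Full weeks: 46 // 7 = 6 -> 30 weekdays
Remaining 4 days starting on Tuesday:
  Tue(w), Wed(w), Thu(w), Fri(w) -> 4 weekdays
Total business days: 30 + 4 = 34

34


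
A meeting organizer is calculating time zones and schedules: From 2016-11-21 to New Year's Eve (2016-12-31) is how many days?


Start: November 21, 2016
End: December 31, 2016
Days left in November: 9
December: 31
Sum of remaining months: 31
Total: 9 + 31 = 40

40


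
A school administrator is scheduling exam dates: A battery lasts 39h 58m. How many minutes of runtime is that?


Hours: 39
Extra minutes: 58
Minutes per hour: 60
Hours to minutes: 39 x 60 = 2340
Total: 2340 + 58 = 2398

2398


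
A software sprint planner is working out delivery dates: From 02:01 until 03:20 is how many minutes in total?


Start time: 02:01 = 121 minutes from midnight
End time: 03:20 = 200 minutes from midnight
Difference: 200 - 121 = 79 minutes
That is 1 hours and 19 minutes

79


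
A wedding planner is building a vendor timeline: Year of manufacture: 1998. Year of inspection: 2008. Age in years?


Birth year: 1998
Current year: 2008
Age = current year - birth year
Age = 2008 - 1998 = 10

10


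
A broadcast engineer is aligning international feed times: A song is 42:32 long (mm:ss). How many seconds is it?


Minutes: 42
Extra seconds: 32
Seconds per minute: 60
Minutes to seconds: 42 x 60 = 2520
Total: 2520 + 32 = 2552

2552


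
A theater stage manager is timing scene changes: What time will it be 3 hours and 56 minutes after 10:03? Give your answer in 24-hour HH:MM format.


Start time: 10:03
Adding: 3 hours 56 minutes
Minutes: 3 + 56 = 59
Hours: 10 + 3 + 0 = 13
Result: 13:59

13:59


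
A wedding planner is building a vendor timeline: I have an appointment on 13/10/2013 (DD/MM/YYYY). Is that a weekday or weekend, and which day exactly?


Date: 2013-10-13
January 1, 2013 is a Tuesday
Day of year: 286
Offset from Jan 1: 285 days
285 mod 7 = 5
Result: Sunday

Sunday


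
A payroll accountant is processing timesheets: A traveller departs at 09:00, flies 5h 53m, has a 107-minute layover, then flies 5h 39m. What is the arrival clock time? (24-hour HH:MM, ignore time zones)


Depart: 09:00
Leg 1: +353 min -> 14:53
Layover: +107 min -> 16:40
Leg 2: +339 min -> 22:19
Total travel: 799 minutes = 13h 19m
Arrival: 22:19

22:19


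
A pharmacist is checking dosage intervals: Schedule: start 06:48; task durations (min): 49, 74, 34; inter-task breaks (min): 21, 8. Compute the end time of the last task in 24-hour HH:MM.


Start: 06:48 = 408 min from midnight
  after task 1 (49 min): 07:37
  after break (21 min): 07:58
  after task 2 (74 min): 09:12
  after break (8 min): 09:20
  after task 3 (34 min): 09:54
Total elapsed: 186 minutes
End time: 09:54

09:54


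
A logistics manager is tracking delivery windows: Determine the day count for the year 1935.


Year: 1935
Check leap year rules:
Divisible by 4? No
1935 is not a leap year
Days: 365

365


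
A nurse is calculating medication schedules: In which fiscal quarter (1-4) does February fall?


Month: February (month 2)
Q1: January-March (months 1-3)
Q2: April-June (months 4-6)
Q3: July-September (months 7-9)
Q4: October-December (months 10-12)
Month 2 falls in Q1

1


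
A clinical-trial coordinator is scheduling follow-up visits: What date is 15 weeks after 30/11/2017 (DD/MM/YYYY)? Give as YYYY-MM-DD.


Start: 2017-11-30
Weeks to add: 15
Convert to days: 15 x 7 = 105 days
Add 105 days to 2017-11-30
Result: 2018-03-15

2018-03-15


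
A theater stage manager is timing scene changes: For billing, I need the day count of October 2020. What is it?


Month: October
Year: 2020
October is a 31-day month
Total: 31 days

31


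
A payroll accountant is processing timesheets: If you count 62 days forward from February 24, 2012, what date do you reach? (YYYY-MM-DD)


Start: 2012-02-24
Adding 62 days
Days remaining in February: 5
After February: 57 days still to add
March 2012: 31 days, 26 remaining
April 2012 has 30 days, need 26
Result: 2012-04-26

2012-04-26


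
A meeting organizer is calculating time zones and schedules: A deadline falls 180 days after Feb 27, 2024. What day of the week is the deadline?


Start: 2024-02-27 (Tuesday)
Step 1 - find target date: add 180 days
  2024-02-27 + 180 days = 2024-08-25
Step 2 - day of week:
  180 mod 7 = 5
  Tuesday + 5 days -> Sunday
Result: Sunday (2024-08-25)

Sunday


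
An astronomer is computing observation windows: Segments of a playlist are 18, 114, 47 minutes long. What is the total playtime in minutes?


Durations: 18, 114, 47
Running sum: 18
+ 114 = 132
+ 47 = 179
Total duration: 179 minutes
That is 2 hours and 59 minutes

179


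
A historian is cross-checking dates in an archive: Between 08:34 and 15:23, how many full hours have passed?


Start: 08:34
End: 15:23
Hour difference: 15 - 8 = 7 hours
Minute difference: 23 - 34 = -11 minutes
Total minutes: 409
Complete hours: 409 / 60 = 6 (remainder 49)

6


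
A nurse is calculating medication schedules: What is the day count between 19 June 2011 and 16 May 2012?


Start date: 2011-06-19
End date: 2012-05-16
Jun 2011: +12 days
Jul 2011: +31 days
Aug 2011: +31 days
... (9 more months)
Total: 332 days

332


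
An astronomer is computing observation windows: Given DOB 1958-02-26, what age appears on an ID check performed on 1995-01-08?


Birth: 1958-02-26
Reference: 1995-01-08
Year difference: 1995 - 1958 = 37
Has birthday (02-26) occurred by 01-08? No
Birthday not yet reached this year -> subtract 1
Age in full years: 36

36


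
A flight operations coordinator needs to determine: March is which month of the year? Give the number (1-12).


Calendar month order:
2. February
3. March <--
4. April
March is month number 3

3


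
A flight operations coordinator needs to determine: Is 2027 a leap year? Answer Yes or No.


Year: 2027
Divisible by 4? 2027 / 4 = 506.75 -> No
Not divisible by 4, so NOT a leap year

No


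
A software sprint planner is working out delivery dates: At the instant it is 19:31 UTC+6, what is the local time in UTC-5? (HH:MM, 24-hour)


Local time: 19:31 at UTC+6 (offset 6h)
Target zone: UTC-5 (offset -5h)
Difference: -5 - (6) = -11 hours
Calculation: 19 + (-11) = 8
Result: 08:31

08:31


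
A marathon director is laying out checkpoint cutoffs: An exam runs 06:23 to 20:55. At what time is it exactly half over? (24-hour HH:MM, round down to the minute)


Start time: 06:23 = 383 minutes from midnight
End time: 20:55 = 1255 minutes from midnight
Sum: 383 + 1255 = 1638
Midpoint: 1638 / 2 = 819 minutes
Convert: 819 / 60 = 13 hours, 39 minutes
Result: 13:39

13:39


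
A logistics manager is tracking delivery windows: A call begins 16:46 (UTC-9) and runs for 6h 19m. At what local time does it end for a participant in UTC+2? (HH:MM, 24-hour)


Start: 16:46 in UTC-9
Step 1 - add duration:
  minutes: 46 + 19 = 65 (carry 1h)
  hours: 16 + 6 + 1 = 23
  end in UTC-9: 23:05
Step 2 - convert UTC-9 -> UTC+2:
  offset difference: 2 - (-9) = 11 hours
  23 + (11) = 34 -> mod 24 = 10
Result: 10:05 in UTC+2

10:05


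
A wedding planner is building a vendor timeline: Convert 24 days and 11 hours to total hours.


Days: 24
Extra hours: 11
Hours per day: 24
Days to hours: 24 x 24 = 576
Total: 576 + 11 = 587

587


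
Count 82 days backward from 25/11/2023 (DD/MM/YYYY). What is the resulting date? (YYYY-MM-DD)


Start: 2023-11-25
Subtracting 82 days
Days already passed in November: 25
After going back through November: 57 more days to subtract
October 2023: 31 days, 26 remaining
September 2023 has 30 days, need 26
Result: 2023-09-04

2023-09-04


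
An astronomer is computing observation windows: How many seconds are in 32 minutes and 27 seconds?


Minutes: 32
Seconds: 27
Convert minutes to seconds: 32 x 60 = 1920
Add remaining seconds: 1920 + 27 = 1947

1947


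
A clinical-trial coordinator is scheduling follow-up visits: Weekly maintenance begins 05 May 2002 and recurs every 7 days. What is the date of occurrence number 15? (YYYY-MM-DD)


First occurrence: 2002-05-05 (occurrence 1)
Each occurrence is 7 days after the previous.
Occurrence 15 is 14 weeks after the first.
14 weeks = 98 days
2002-05-05 + 98 days = 2002-08-11

2002-08-11


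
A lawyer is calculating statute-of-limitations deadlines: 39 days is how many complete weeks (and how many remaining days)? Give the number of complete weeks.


Total days: 39
Days per week: 7
Division: 39 / 7 = 5 remainder 4
Complete weeks: 5
Remaining days: 4

5


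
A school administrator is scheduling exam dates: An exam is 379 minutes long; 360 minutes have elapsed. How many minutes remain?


Total budget: 379 minutes
Time used: 360 minutes
Remaining: 379 - 360 = 19 minutes
Percent used: 95.0%
Percent remaining: 5.0%

19


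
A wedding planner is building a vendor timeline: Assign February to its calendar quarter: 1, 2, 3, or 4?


Month: February (month 2)
Q1: January-March (months 1-3)
Q2: April-June (months 4-6)
Q3: July-September (months 7-9)
Q4: October-December (months 10-12)
Month 2 falls in Q1

1


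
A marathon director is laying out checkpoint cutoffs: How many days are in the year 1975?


Year: 1975
Check leap year rules:
Divisible by 4? No
1975 is not a leap year
Days: 365

365


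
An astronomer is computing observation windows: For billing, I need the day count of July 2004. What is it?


Month: July
Year: 2004
July is a 31-day month
Total: 31 days

31


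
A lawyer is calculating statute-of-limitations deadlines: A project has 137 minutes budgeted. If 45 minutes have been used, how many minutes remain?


Total budget: 137 minutes
Time used: 45 minutes
Remaining: 137 - 45 = 92 minutes
Percent used: 32.8%
Percent remaining: 67.2%

92


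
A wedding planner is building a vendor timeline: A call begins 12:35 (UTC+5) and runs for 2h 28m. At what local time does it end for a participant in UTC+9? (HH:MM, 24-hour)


Start: 12:35 in UTC+5
Step 1 - add duration:
  minutes: 35 + 28 = 63 (carry 1h)
  hours: 12 + 2 + 1 = 15
  end in UTC+5: 15:03
Step 2 - convert UTC+5 -> UTC+9:
  offset difference: 9 - (5) = 4 hours
  15 + (4) = 19 -> mod 24 = 19
Result: 19:03 in UTC+9

19:03


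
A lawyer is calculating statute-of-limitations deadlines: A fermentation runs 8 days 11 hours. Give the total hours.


Days: 8
Extra hours: 11
Hours per day: 24
Days to hours: 8 x 24 = 192
Total: 192 + 11 = 203

203


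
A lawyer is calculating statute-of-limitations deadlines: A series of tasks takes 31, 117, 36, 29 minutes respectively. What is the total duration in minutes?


Durations: 31, 117, 36, 29
Running sum: 31
+ 117 = 148
+ 36 = 184
+ 29 = 213
Total duration: 213 minutes
That is 3 hours and 33 minutes

213


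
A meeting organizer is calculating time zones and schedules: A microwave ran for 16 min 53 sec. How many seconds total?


Minutes: 16
Extra seconds: 53
Seconds per minute: 60
Minutes to seconds: 16 x 60 = 960
Total: 960 + 53 = 1013

1013


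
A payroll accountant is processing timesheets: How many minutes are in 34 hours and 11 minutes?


Hours: 34
Minutes: 11
Convert hours to minutes: 34 x 60 = 2040
Add remaining minutes: 2040 + 11 = 2051

2051


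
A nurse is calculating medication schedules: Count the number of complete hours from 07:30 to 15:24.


Start: 07:30
End: 15:24
Hour difference: 15 - 7 = 8 hours
Minute difference: 24 - 30 = -6 minutes
Total minutes: 474
Complete hours: 474 / 60 = 7 (remainder 54)

7


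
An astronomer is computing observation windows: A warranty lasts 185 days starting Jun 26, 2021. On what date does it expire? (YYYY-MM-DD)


Start: 2021-06-26
Adding 185 days
Days remaining in June: 4
After June: 181 days still to add
July 2021: 31 days, 150 remaining
August 2021: 31 days, 119 remaining
September 2021: 30 days, 89 remaining
October 2021: 31 days, 58 remaining
Result: 2021-12-28

2021-12-28


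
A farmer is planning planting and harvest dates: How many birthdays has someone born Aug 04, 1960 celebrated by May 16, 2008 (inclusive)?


Birth: 1960-08-04
Reference: 2008-05-16
Year difference: 2008 - 1960 = 48
Has birthday (08-04) occurred by 05-16? No
Birthday not yet reached this year -> subtract 1
Age in full years: 47

47


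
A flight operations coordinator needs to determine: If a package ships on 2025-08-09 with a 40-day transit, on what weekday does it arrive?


Start: 2025-08-09 (Saturday)
Step 1 - find target date: add 40 days
  2025-08-09 + 40 days = 2025-09-18
Step 2 - day of week:
  40 mod 7 = 5
  Saturday + 5 days -> Thursday
Result: Thursday (2025-09-18)

Thursday


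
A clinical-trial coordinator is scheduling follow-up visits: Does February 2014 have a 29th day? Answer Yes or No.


Year: 2014
Divisible by 4? 2014 / 4 = 503.5 -> No
Not divisible by 4, so NOT a leap year

No


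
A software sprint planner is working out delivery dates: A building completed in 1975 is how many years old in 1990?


Birth year: 1975
Current year: 1990
Age = current year - birth year
Age = 1990 - 1975 = 15

15


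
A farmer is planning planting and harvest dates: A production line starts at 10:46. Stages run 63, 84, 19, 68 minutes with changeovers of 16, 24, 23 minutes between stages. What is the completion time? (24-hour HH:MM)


Start: 10:46 = 646 min from midnight
  after task 1 (63 min): 11:49
  after break (16 min): 12:05
  after task 2 (84 min): 13:29
  after break (24 min): 13:53
  after task 3 (19 min): 14:12
  after break (23 min): 14:35
  after task 4 (68 min): 15:43
Total elapsed: 297 minutes
End time: 15:43

15:43


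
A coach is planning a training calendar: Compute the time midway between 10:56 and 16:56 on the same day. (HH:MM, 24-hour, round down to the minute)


Start time: 10:56 = 656 minutes from midnight
End time: 16:56 = 1016 minutes from midnight
Sum: 656 + 1016 = 1672
Midpoint: 1672 / 2 = 836 minutes
Convert: 836 / 60 = 13 hours, 56 minutes
Result: 13:56

13:56


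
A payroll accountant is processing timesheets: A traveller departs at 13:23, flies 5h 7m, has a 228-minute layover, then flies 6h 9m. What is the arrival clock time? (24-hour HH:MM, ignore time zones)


Depart: 13:23
Leg 1: +307 min -> 18:30
Layover: +228 min -> 22:18
Leg 2: +369 min -> 04:27
Total travel: 904 minutes = 15h 4m
Arrival: 04:27

04:27


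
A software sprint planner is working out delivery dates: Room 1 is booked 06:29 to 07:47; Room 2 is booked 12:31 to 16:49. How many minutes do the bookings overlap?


Interval A: [389, 467] minutes from midnight
Interval B: [751, 1009] minutes from midnight
Overlap start = max(389, 751) = 751
Overlap end = min(467, 1009) = 467
End <= start, so the intervals do not overlap: 0 minutes

0


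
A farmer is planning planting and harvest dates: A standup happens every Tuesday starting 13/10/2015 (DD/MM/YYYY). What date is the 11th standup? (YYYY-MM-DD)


First occurrence: 2015-10-13 (occurrence 1)
Each occurrence is 7 days after the previous.
Occurrence 11 is 10 weeks after the first.
10 weeks = 70 days
2015-10-13 + 70 days = 2015-12-22

2015-12-22


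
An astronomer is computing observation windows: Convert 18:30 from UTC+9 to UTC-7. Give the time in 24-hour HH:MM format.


Local time: 18:30 at UTC+9 (offset 9h)
Target zone: UTC-7 (offset -7h)
Difference: -7 - (9) = -16 hours
Calculation: 18 + (-16) = 2
Result: 02:30

02:30


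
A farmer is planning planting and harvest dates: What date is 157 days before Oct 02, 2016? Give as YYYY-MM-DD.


Start: 2016-10-02
Subtracting 157 days
Days already passed in October: 2
After going back through October: 155 more days to subtract
September 2016: 30 days, 125 remaining
August 2016: 31 days, 94 remaining
July 2016: 31 days, 63 remaining
June 2016: 30 days, 33 remaining
Result: 2016-04-28

2016-04-28


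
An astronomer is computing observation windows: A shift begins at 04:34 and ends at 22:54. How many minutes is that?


Start time: 04:34 = 274 minutes from midnight
End time: 22:54 = 1374 minutes from midnight
Difference: 1374 - 274 = 1100 minutes
That is 18 hours and 20 minutes

1100


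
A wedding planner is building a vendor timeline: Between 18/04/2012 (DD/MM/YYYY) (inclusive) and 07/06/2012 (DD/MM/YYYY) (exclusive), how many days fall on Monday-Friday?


Start: 2012-04-18 (Wednesday)
End (exclusive): 2012-06-07 (Thursday)
Total calendar days: 50
Full weeks: 50 // 7 = 7 -> 35 weekdays
Remaining 1 days starting on Wednesday:
  Wed(w) -> 1 weekdays
Total business days: 35 + 1 = 36

36


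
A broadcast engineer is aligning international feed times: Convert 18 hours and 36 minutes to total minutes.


Hours: 18
Extra minutes: 36
Minutes per hour: 60
Hours to minutes: 18 x 60 = 1080
Total: 1080 + 36 = 1116

1116


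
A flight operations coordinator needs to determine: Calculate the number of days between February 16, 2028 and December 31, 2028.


Start: February 16, 2028
End: December 31, 2028
Days left in February: 13
March: 31
April: 30
May: 31
June: 30
... plus remaining months
Sum of remaining months: 306
Total: 13 + 306 = 319

319


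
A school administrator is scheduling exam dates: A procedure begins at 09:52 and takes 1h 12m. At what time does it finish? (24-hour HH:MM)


Start time: 09:52
Adding: 1 hours 12 minutes
Minutes: 52 + 12 = 64
Minute overflow: 64 >= 60, so carry 1 hour, minutes = 4
Hours: 9 + 1 + 1 = 11
Result: 11:04

11:04


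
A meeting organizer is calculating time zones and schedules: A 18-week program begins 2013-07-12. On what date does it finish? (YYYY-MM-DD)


Start: 2013-07-12
Weeks to add: 18
Convert to days: 18 x 7 = 126 days
Add 126 days to 2013-07-12
Result: 2013-11-15

2013-11-15


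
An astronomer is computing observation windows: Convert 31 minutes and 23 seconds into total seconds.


Minutes: 31
Seconds: 23
Convert minutes to seconds: 31 x 60 = 1860
Add remaining seconds: 1860 + 23 = 1883

1883


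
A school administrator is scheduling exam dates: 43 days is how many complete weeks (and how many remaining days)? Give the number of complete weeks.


Total days: 43
Days per week: 7
Division: 43 / 7 = 6 remainder 1
Complete weeks: 6
Remaining days: 1

6


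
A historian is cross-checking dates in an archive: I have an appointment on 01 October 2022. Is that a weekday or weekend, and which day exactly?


Date: 2022-10-01
January 1, 2022 is a Saturday
Day of year: 274
Offset from Jan 1: 273 days
273 mod 7 = 0
Result: Saturday

Saturday


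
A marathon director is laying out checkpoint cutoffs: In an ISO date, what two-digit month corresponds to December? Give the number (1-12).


Calendar month order:
11. November
12. December <--
December is month number 12

12


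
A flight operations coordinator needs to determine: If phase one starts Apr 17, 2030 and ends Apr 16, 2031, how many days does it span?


Start date: 2030-04-17
End date: 2031-04-16
Apr 2030: +14 days
May 2030: +31 days
Jun 2030: +30 days
... (10 more months)
Total: 364 days

364


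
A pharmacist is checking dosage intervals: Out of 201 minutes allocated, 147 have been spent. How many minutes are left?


Total budget: 201 minutes
Time used: 147 minutes
Remaining: 201 - 147 = 54 minutes
Percent used: 73.1%
Percent remaining: 26.9%

54


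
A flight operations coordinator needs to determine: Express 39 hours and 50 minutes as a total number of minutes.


Hours: 39
Extra minutes: 50
Minutes per hour: 60
Hours to minutes: 39 x 60 = 2340
Total: 2340 + 50 = 2390

2390


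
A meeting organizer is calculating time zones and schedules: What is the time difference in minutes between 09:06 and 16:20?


Start time: 09:06 = 546 minutes from midnight
End time: 16:20 = 980 minutes from midnight
Difference: 980 - 546 = 434 minutes
That is 7 hours and 14 minutes

434


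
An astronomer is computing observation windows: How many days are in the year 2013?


Year: 2013
Check leap year rules:
Divisible by 4? No
2013 is not a leap year
Days: 365

365


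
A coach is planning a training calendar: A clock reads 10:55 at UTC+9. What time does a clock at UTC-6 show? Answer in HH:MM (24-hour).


Local time: 10:55 at UTC+9 (offset 9h)
Target zone: UTC-6 (offset -6h)
Difference: -6 - (9) = -15 hours
Calculation: 10 + (-15) = -5
Wraparound: (-5) mod 24 = 19
Result: 19:55

19:55


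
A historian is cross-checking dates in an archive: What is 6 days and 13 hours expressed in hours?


Days: 6
Extra hours: 13
Hours per day: 24
Days to hours: 6 x 24 = 144
Total: 144 + 13 = 157

157


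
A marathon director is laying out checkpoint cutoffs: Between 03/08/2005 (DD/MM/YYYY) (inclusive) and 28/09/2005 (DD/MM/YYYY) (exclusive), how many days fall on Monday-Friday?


Start: 2005-08-03 (Wednesday)
End (exclusive): 2005-09-28 (Wednesday)
Total calendar days: 56
Full weeks: 56 // 7 = 8 -> 40 weekdays
Remaining 0 days starting on Wednesday:
Total business days: 40 + 0 = 40

40


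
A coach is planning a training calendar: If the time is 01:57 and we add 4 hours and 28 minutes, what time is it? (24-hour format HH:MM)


Start time: 01:57
Adding: 4 hours 28 minutes
Minutes: 57 + 28 = 85
Minute overflow: 85 >= 60, so carry 1 hour, minutes = 25
Hours: 1 + 4 + 1 = 6
Result: 06:25

06:25


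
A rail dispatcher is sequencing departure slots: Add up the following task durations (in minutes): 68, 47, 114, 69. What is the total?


Durations: 68, 47, 114, 69
Running sum: 68
+ 47 = 115
+ 114 = 229
+ 69 = 298
Total duration: 298 minutes
That is 4 hours and 58 minutes

298


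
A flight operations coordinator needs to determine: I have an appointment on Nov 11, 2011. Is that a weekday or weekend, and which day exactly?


Date: 2011-11-11
January 1, 2011 is a Saturday
Day of year: 315
Offset from Jan 1: 314 days
314 mod 7 = 6
Result: Friday

Friday


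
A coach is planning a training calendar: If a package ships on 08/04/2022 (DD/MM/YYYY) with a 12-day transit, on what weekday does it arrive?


Start: 2022-04-08 (Friday)
Step 1 - find target date: add 12 days
  2022-04-08 + 12 days = 2022-04-20
Step 2 - day of week:
  12 mod 7 = 5
  Friday + 5 days -> Wednesday
Result: Wednesday (2022-04-20)

Wednesday


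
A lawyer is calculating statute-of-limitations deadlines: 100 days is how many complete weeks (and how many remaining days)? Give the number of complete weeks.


Total days: 100
Days per week: 7
Division: 100 / 7 = 14 remainder 2
Complete weeks: 14
Remaining days: 2

14


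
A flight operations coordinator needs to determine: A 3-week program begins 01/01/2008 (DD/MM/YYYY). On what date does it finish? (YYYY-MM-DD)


Start: 2008-01-01
Weeks to add: 3
Convert to days: 3 x 7 = 21 days
Add 21 days to 2008-01-01
Result: 2008-01-22

2008-01-22


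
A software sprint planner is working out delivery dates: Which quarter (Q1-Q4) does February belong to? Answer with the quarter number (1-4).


Month: February (month 2)
Q1: January-March (months 1-3)
Q2: April-June (months 4-6)
Q3: July-September (months 7-9)
Q4: October-December (months 10-12)
Month 2 falls in Q1

1


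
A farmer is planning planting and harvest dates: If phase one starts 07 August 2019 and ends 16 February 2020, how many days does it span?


Start date: 2019-08-07
End date: 2020-02-16
Aug 2019: +25 days
Sep 2019: +30 days
Oct 2019: +31 days
... (4 more months)
Total: 193 days

193


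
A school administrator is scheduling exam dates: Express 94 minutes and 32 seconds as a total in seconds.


Minutes: 94
Seconds: 32
Convert minutes to seconds: 94 x 60 = 5640
Add remaining seconds: 5640 + 32 = 5672

5672


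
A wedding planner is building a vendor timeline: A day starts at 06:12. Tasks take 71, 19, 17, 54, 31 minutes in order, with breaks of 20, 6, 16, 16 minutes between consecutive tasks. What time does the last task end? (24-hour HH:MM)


Start: 06:12 = 372 min from midnight
  after task 1 (71 min): 07:23
  after break (20 min): 07:43
  after task 2 (19 min): 08:02
  after break (6 min): 08:08
  after task 3 (17 min): 08:25
  after break (16 min): 08:41
  after task 4 (54 min): 09:35
  after break (16 min): 09:51
  after task 5 (31 min): 10:22
Total elapsed: 250 minutes
End time: 10:22

10:22


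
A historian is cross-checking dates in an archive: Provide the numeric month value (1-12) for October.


Calendar month order:
9. September
10. October <--
11. November
October is month number 10

10


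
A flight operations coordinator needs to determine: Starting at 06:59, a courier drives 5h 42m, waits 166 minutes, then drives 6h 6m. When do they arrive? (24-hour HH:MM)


Depart: 06:59
Leg 1: +342 min -> 12:41
Layover: +166 min -> 15:27
Leg 2: +366 min -> 21:33
Total travel: 874 minutes = 14h 34m
Arrival: 21:33

21:33


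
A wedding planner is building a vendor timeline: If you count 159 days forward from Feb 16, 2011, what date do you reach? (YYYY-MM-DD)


Start: 2011-02-16
Adding 159 days
Days remaining in February: 12
After February: 147 days still to add
March 2011: 31 days, 116 remaining
April 2011: 30 days, 86 remaining
May 2011: 31 days, 55 remaining
June 2011: 30 days, 25 remaining
Result: 2011-07-25

2011-07-25


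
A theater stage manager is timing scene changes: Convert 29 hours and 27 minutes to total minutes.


Hours: 29
Minutes: 27
Convert hours to minutes: 29 x 60 = 1740
Add remaining minutes: 1740 + 27 = 1767

1767
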